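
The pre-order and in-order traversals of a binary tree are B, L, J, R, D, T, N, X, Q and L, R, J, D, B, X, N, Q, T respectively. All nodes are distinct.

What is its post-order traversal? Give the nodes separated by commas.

R, D, J, L, X, Q, N, T, B

The first element of pre-order is the root; it splits in-order into left and right subtrees.
Root B: left subtree has 4 nodes {L, R, J, D}, right has 4 {X, N, Q, T}.
  Root L: left subtree has 0 nodes { }, right has 3 {R, J, D}.
    Root J: left subtree has 1 node {R}, right has 1 {D}.
  Root T: left subtree has 3 nodes {X, N, Q}, right has 0 { }.
    Root N: left subtree has 1 node {X}, right has 1 {Q}.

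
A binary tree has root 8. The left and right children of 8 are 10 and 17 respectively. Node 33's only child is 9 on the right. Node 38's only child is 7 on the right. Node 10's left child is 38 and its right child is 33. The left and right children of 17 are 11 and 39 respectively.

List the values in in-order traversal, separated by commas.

In-order visits the left subtree, then the node, then the right subtree.
At 8: go left to 10.
  At 10: go left to 38.
    At 38: no left child.
    Visit 38.
    At 38: go right to 7.
      7 is a leaf — visit 7.
  Visit 10.
  At 10: go right to 33.
    At 33: no left child.
    Visit 33.
    At 33: go right to 9.
      9 is a leaf — visit 9.
Visit 8.
At 8: go right to 17.
  At 17: go left to 11.
    11 is a leaf — visit 11.
  Visit 17.
  At 17: go right to 39.
    39 is a leaf — visit 39.

38, 7, 10, 33, 9, 8, 11, 17, 39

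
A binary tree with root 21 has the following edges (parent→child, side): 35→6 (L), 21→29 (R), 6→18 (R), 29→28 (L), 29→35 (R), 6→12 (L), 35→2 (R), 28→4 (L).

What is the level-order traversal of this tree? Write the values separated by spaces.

21 29 28 35 4 6 2 12 18

Level-order visits nodes level by level from the root, left to right within each level.
Level 0: 21
Level 1: 29
Level 2: 28, 35
Level 3: 4, 6, 2
Level 4: 12, 18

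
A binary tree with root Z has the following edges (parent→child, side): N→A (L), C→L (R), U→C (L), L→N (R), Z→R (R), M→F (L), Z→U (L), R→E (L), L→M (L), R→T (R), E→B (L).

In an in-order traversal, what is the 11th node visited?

In-order visits the left subtree, then the node, then the right subtree.
At Z: go left to U.
  At U: go left to C.
    At C: no left child.
    Visit C.
    At C: go right to L.
      At L: go left to M.
        At M: go left to F.
          F is a leaf — visit F.
        Visit M.
        At M: no right child.
      Visit L.
      At L: go right to N.
        At N: go left to A.
          A is a leaf — visit A.
        Visit N.
        At N: no right child.
  Visit U.
  At U: no right child.
Visit Z.
At Z: go right to R.
  At R: go left to E.
    At E: go left to B.
      B is a leaf — visit B.
    Visit E.
    At E: no right child.
  Visit R.
  At R: go right to T.
    T is a leaf — visit T.
Full in-order sequence: C, F, M, L, A, N, U, Z, B, E, R, T.

R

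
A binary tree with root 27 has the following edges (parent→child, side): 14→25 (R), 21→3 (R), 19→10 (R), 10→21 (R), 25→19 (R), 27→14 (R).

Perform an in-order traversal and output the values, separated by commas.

27, 14, 25, 19, 10, 21, 3

In-order visits the left subtree, then the node, then the right subtree.
At 27: no left child.
Visit 27.
At 27: go right to 14.
  At 14: no left child.
  Visit 14.
  At 14: go right to 25.
    At 25: no left child.
    Visit 25.
    At 25: go right to 19.
      At 19: no left child.
      Visit 19.
      At 19: go right to 10.
        At 10: no left child.
        Visit 10.
        At 10: go right to 21.
          At 21: no left child.
          Visit 21.
          At 21: go right to 3.
            3 is a leaf — visit 3.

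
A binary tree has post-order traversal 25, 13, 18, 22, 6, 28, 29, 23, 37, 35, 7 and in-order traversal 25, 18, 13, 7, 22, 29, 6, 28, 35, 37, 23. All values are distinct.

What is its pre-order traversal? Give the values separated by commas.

The last element of post-order is the root; it splits in-order into left and right subtrees.
Root 7: left subtree has 3 nodes {25, 18, 13}, right has 7 {22, 29, 6, 28, 35, 37, 23}.
  Root 18: left subtree has 1 node {25}, right has 1 {13}.
  Root 35: left subtree has 4 nodes {22, 29, 6, 28}, right has 2 {37, 23}.
    Root 29: left subtree has 1 node {22}, right has 2 {6, 28}.
      Root 28: left subtree has 1 node {6}, right has 0 { }.
    Root 37: left subtree has 0 nodes { }, right has 1 {23}.

7, 18, 25, 13, 35, 29, 22, 28, 6, 37, 23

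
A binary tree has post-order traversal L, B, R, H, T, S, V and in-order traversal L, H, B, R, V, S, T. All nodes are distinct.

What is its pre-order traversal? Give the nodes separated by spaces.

The last element of post-order is the root; it splits in-order into left and right subtrees.
Root V: left subtree has 4 nodes {L, H, B, R}, right has 2 {S, T}.
  Root H: left subtree has 1 node {L}, right has 2 {B, R}.
    Root R: left subtree has 1 node {B}, right has 0 { }.
  Root S: left subtree has 0 nodes { }, right has 1 {T}.

V H L R B S T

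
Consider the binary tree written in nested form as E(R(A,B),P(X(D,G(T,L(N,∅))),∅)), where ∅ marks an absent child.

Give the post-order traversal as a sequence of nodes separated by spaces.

Post-order visits the left subtree, then the right subtree, then the node.
At E: go left to R.
  At R: go left to A.
    A is a leaf — visit A.
  At R: go right to B.
    B is a leaf — visit B.
  Visit R.
At E: go right to P.
  At P: go left to X.
    At X: go left to D.
      D is a leaf — visit D.
    At X: go right to G.
      At G: go left to T.
        T is a leaf — visit T.
      At G: go right to L.
        At L: go left to N.
          N is a leaf — visit N.
        At L: no right child.
        Visit L.
      Visit G.
    Visit X.
  At P: no right child.
  Visit P.
Visit E.

A B R D T N L G X P E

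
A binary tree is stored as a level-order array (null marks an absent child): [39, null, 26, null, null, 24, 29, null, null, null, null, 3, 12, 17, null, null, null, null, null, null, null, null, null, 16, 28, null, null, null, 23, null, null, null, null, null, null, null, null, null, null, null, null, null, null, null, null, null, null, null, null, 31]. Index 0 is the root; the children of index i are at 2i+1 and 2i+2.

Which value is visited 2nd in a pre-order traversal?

26

Pre-order visits the node, then its left subtree, then its right subtree.
Visit 39.
At 39: no left child.
At 39: go right to 26.
  Visit 26.
  At 26: go left to 24.
    Visit 24.
    At 24: go left to 3.
      Visit 3.
      At 3: go left to 16.
        16 is a leaf — visit 16.
      At 3: go right to 28.
        Visit 28.
        At 28: go left to 31.
          31 is a leaf — visit 31.
        At 28: no right child.
    At 24: go right to 12.
      12 is a leaf — visit 12.
  At 26: go right to 29.
    Visit 29.
    At 29: go left to 17.
      Visit 17.
      At 17: no left child.
      At 17: go right to 23.
        23 is a leaf — visit 23.
    At 29: no right child.
Full pre-order sequence: 39, 26, 24, 3, 16, 28, 31, 12, 29, 17, 23.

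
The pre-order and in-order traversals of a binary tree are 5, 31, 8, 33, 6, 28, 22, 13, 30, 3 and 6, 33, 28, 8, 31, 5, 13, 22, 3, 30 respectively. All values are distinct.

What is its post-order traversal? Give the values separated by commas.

The first element of pre-order is the root; it splits in-order into left and right subtrees.
Root 5: left subtree has 5 nodes {6, 33, 28, 8, 31}, right has 4 {13, 22, 3, 30}.
  Root 31: left subtree has 4 nodes {6, 33, 28, 8}, right has 0 { }.
    Root 8: left subtree has 3 nodes {6, 33, 28}, right has 0 { }.
      Root 33: left subtree has 1 node {6}, right has 1 {28}.
  Root 22: left subtree has 1 node {13}, right has 2 {3, 30}.
    Root 30: left subtree has 1 node {3}, right has 0 { }.

6, 28, 33, 8, 31, 13, 3, 30, 22, 5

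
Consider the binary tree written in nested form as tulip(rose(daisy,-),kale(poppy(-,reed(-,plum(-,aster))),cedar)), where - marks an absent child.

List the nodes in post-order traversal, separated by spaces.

daisy rose aster plum reed poppy cedar kale tulip

Post-order visits the left subtree, then the right subtree, then the node.
At tulip: go left to rose.
  At rose: go left to daisy.
    daisy is a leaf — visit daisy.
  At rose: no right child.
  Visit rose.
At tulip: go right to kale.
  At kale: go left to poppy.
    At poppy: no left child.
    At poppy: go right to reed.
      At reed: no left child.
      At reed: go right to plum.
        At plum: no left child.
        At plum: go right to aster.
          aster is a leaf — visit aster.
        Visit plum.
      Visit reed.
    Visit poppy.
  At kale: go right to cedar.
    cedar is a leaf — visit cedar.
  Visit kale.
Visit tulip.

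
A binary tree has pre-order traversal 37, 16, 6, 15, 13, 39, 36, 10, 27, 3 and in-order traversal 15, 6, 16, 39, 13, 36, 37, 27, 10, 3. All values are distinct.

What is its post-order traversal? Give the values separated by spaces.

15 6 39 36 13 16 27 3 10 37

The first element of pre-order is the root; it splits in-order into left and right subtrees.
Root 37: left subtree has 6 nodes {15, 6, 16, 39, 13, 36}, right has 3 {27, 10, 3}.
  Root 16: left subtree has 2 nodes {15, 6}, right has 3 {39, 13, 36}.
    Root 6: left subtree has 1 node {15}, right has 0 { }.
    Root 13: left subtree has 1 node {39}, right has 1 {36}.
  Root 10: left subtree has 1 node {27}, right has 1 {3}.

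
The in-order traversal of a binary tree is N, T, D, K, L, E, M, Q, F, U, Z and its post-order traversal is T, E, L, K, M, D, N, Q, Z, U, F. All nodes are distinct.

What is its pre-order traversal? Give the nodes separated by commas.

F, Q, N, D, T, M, K, L, E, U, Z

The last element of post-order is the root; it splits in-order into left and right subtrees.
Root F: left subtree has 8 nodes {N, T, D, K, L, E, M, Q}, right has 2 {U, Z}.
  Root Q: left subtree has 7 nodes {N, T, D, K, L, E, M}, right has 0 { }.
    Root N: left subtree has 0 nodes { }, right has 6 {T, D, K, L, E, M}.
      Root D: left subtree has 1 node {T}, right has 4 {K, L, E, M}.
        Root M: left subtree has 3 nodes {K, L, E}, right has 0 { }.
          Root K: left subtree has 0 nodes { }, right has 2 {L, E}.
            Root L: left subtree has 0 nodes { }, right has 1 {E}.
  Root U: left subtree has 0 nodes { }, right has 1 {Z}.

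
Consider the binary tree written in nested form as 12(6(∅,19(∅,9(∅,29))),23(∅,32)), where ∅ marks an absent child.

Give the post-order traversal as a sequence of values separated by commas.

29, 9, 19, 6, 32, 23, 12

Post-order visits the left subtree, then the right subtree, then the node.
At 12: go left to 6.
  At 6: no left child.
  At 6: go right to 19.
    At 19: no left child.
    At 19: go right to 9.
      At 9: no left child.
      At 9: go right to 29.
        29 is a leaf — visit 29.
      Visit 9.
    Visit 19.
  Visit 6.
At 12: go right to 23.
  At 23: no left child.
  At 23: go right to 32.
    32 is a leaf — visit 32.
  Visit 23.
Visit 12.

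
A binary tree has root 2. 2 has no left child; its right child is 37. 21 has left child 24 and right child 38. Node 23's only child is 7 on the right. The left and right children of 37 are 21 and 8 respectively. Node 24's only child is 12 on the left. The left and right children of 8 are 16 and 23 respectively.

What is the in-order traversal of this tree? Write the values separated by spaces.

In-order visits the left subtree, then the node, then the right subtree.
At 2: no left child.
Visit 2.
At 2: go right to 37.
  At 37: go left to 21.
    At 21: go left to 24.
      At 24: go left to 12.
        12 is a leaf — visit 12.
      Visit 24.
      At 24: no right child.
    Visit 21.
    At 21: go right to 38.
      38 is a leaf — visit 38.
  Visit 37.
  At 37: go right to 8.
    At 8: go left to 16.
      16 is a leaf — visit 16.
    Visit 8.
    At 8: go right to 23.
      At 23: no left child.
      Visit 23.
      At 23: go right to 7.
        7 is a leaf — visit 7.

2 12 24 21 38 37 16 8 23 7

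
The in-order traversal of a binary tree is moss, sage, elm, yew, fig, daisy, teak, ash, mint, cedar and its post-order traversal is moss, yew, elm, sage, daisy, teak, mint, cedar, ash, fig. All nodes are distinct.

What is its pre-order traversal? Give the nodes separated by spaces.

fig sage moss elm yew ash teak daisy cedar mint

The last element of post-order is the root; it splits in-order into left and right subtrees.
Root fig: left subtree has 4 nodes {moss, sage, elm, yew}, right has 5 {daisy, teak, ash, mint, cedar}.
  Root sage: left subtree has 1 node {moss}, right has 2 {elm, yew}.
    Root elm: left subtree has 0 nodes { }, right has 1 {yew}.
  Root ash: left subtree has 2 nodes {daisy, teak}, right has 2 {mint, cedar}.
    Root teak: left subtree has 1 node {daisy}, right has 0 { }.
    Root cedar: left subtree has 1 node {mint}, right has 0 { }.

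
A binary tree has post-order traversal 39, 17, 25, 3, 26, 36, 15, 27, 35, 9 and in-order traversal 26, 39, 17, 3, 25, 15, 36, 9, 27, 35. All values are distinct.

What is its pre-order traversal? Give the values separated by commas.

9, 15, 26, 3, 17, 39, 25, 36, 35, 27

The last element of post-order is the root; it splits in-order into left and right subtrees.
Root 9: left subtree has 7 nodes {26, 39, 17, 3, 25, 15, 36}, right has 2 {27, 35}.
  Root 15: left subtree has 5 nodes {26, 39, 17, 3, 25}, right has 1 {36}.
    Root 26: left subtree has 0 nodes { }, right has 4 {39, 17, 3, 25}.
      Root 3: left subtree has 2 nodes {39, 17}, right has 1 {25}.
        Root 17: left subtree has 1 node {39}, right has 0 { }.
  Root 35: left subtree has 1 node {27}, right has 0 { }.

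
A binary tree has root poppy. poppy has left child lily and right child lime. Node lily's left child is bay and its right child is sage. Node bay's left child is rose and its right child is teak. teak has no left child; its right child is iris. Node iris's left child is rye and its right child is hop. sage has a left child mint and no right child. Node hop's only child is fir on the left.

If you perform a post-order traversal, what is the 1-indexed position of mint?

Post-order visits the left subtree, then the right subtree, then the node.
At poppy: go left to lily.
  At lily: go left to bay.
    At bay: go left to rose.
      rose is a leaf — visit rose.
    At bay: go right to teak.
      At teak: no left child.
      At teak: go right to iris.
        At iris: go left to rye.
          rye is a leaf — visit rye.
        At iris: go right to hop.
          At hop: go left to fir.
            fir is a leaf — visit fir.
          At hop: no right child.
          Visit hop.
        Visit iris.
      Visit teak.
    Visit bay.
  At lily: go right to sage.
    At sage: go left to mint.
      mint is a leaf — visit mint.
    At sage: no right child.
    Visit sage.
  Visit lily.
At poppy: go right to lime.
  lime is a leaf — visit lime.
Visit poppy.
Full post-order sequence: rose, rye, fir, hop, iris, teak, bay, mint, sage, lily, lime, poppy.

8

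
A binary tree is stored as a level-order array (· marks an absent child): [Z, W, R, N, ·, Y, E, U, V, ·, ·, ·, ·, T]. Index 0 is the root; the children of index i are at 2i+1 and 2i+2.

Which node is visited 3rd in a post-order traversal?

N

Post-order visits the left subtree, then the right subtree, then the node.
At Z: go left to W.
  At W: go left to N.
    At N: go left to U.
      U is a leaf — visit U.
    At N: go right to V.
      V is a leaf — visit V.
    Visit N.
  At W: no right child.
  Visit W.
At Z: go right to R.
  At R: go left to Y.
    Y is a leaf — visit Y.
  At R: go right to E.
    At E: go left to T.
      T is a leaf — visit T.
    At E: no right child.
    Visit E.
  Visit R.
Visit Z.
Full post-order sequence: U, V, N, W, Y, T, E, R, Z.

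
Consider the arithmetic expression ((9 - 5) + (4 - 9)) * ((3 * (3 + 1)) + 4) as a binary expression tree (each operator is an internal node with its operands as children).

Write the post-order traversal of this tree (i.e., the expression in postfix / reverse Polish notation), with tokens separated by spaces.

Post-order on an expression tree gives postfix notation: for each operator, emit left operand, right operand, then the operator.

9 5 - 4 9 - + 3 3 1 + * 4 + *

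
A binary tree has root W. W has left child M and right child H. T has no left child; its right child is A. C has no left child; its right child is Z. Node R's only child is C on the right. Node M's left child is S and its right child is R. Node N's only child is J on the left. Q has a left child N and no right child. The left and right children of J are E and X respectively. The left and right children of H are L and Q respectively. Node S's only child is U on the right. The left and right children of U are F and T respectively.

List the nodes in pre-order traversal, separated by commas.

Pre-order visits the node, then its left subtree, then its right subtree.
Visit W.
At W: go left to M.
  Visit M.
  At M: go left to S.
    Visit S.
    At S: no left child.
    At S: go right to U.
      Visit U.
      At U: go left to F.
        F is a leaf — visit F.
      At U: go right to T.
        Visit T.
        At T: no left child.
        At T: go right to A.
          A is a leaf — visit A.
  At M: go right to R.
    Visit R.
    At R: no left child.
    At R: go right to C.
      Visit C.
      At C: no left child.
      At C: go right to Z.
        Z is a leaf — visit Z.
At W: go right to H.
  Visit H.
  At H: go left to L.
    L is a leaf — visit L.
  At H: go right to Q.
    Visit Q.
    At Q: go left to N.
      Visit N.
      At N: go left to J.
        Visit J.
        At J: go left to E.
          E is a leaf — visit E.
        At J: go right to X.
          X is a leaf — visit X.
      At N: no right child.
    At Q: no right child.

W, M, S, U, F, T, A, R, C, Z, H, L, Q, N, J, E, X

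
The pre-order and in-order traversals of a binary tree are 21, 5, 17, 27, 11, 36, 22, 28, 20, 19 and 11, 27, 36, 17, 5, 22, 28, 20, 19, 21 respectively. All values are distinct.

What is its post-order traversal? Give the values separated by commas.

The first element of pre-order is the root; it splits in-order into left and right subtrees.
Root 21: left subtree has 9 nodes {11, 27, 36, 17, 5, 22, 28, 20, 19}, right has 0 { }.
  Root 5: left subtree has 4 nodes {11, 27, 36, 17}, right has 4 {22, 28, 20, 19}.
    Root 17: left subtree has 3 nodes {11, 27, 36}, right has 0 { }.
      Root 27: left subtree has 1 node {11}, right has 1 {36}.
    Root 22: left subtree has 0 nodes { }, right has 3 {28, 20, 19}.
      Root 28: left subtree has 0 nodes { }, right has 2 {20, 19}.
        Root 20: left subtree has 0 nodes { }, right has 1 {19}.

11, 36, 27, 17, 19, 20, 28, 22, 5, 21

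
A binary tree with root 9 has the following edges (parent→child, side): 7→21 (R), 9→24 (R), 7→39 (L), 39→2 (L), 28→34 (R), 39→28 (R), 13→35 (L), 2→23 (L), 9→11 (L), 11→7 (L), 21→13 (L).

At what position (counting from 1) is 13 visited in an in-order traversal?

8

In-order visits the left subtree, then the node, then the right subtree.
At 9: go left to 11.
  At 11: go left to 7.
    At 7: go left to 39.
      At 39: go left to 2.
        At 2: go left to 23.
          23 is a leaf — visit 23.
        Visit 2.
        At 2: no right child.
      Visit 39.
      At 39: go right to 28.
        At 28: no left child.
        Visit 28.
        At 28: go right to 34.
          34 is a leaf — visit 34.
    Visit 7.
    At 7: go right to 21.
      At 21: go left to 13.
        At 13: go left to 35.
          35 is a leaf — visit 35.
        Visit 13.
        At 13: no right child.
      Visit 21.
      At 21: no right child.
  Visit 11.
  At 11: no right child.
Visit 9.
At 9: go right to 24.
  24 is a leaf — visit 24.
Full in-order sequence: 23, 2, 39, 28, 34, 7, 35, 13, 21, 11, 9, 24.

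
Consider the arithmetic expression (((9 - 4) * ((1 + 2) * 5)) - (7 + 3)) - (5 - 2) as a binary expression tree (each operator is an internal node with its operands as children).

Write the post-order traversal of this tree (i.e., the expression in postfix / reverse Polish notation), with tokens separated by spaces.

9 4 - 1 2 + 5 * * 7 3 + - 5 2 - -

Post-order on an expression tree gives postfix notation: for each operator, emit left operand, right operand, then the operator.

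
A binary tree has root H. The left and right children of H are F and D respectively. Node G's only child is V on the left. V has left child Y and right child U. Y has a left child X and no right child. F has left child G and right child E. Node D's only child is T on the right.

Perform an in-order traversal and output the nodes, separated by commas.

X, Y, V, U, G, F, E, H, D, T

In-order visits the left subtree, then the node, then the right subtree.
At H: go left to F.
  At F: go left to G.
    At G: go left to V.
      At V: go left to Y.
        At Y: go left to X.
          X is a leaf — visit X.
        Visit Y.
        At Y: no right child.
      Visit V.
      At V: go right to U.
        U is a leaf — visit U.
    Visit G.
    At G: no right child.
  Visit F.
  At F: go right to E.
    E is a leaf — visit E.
Visit H.
At H: go right to D.
  At D: no left child.
  Visit D.
  At D: go right to T.
    T is a leaf — visit T.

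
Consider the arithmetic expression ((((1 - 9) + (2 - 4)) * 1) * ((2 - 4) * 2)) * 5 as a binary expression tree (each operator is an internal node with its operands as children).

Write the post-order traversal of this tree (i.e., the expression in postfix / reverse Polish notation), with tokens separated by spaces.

Post-order on an expression tree gives postfix notation: for each operator, emit left operand, right operand, then the operator.

1 9 - 2 4 - + 1 * 2 4 - 2 * * 5 *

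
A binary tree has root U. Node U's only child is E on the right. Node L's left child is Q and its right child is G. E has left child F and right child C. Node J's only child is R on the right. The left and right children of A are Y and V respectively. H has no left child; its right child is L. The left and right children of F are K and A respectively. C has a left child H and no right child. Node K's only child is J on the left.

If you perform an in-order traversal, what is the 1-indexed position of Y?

6

In-order visits the left subtree, then the node, then the right subtree.
At U: no left child.
Visit U.
At U: go right to E.
  At E: go left to F.
    At F: go left to K.
      At K: go left to J.
        At J: no left child.
        Visit J.
        At J: go right to R.
          R is a leaf — visit R.
      Visit K.
      At K: no right child.
    Visit F.
    At F: go right to A.
      At A: go left to Y.
        Y is a leaf — visit Y.
      Visit A.
      At A: go right to V.
        V is a leaf — visit V.
  Visit E.
  At E: go right to C.
    At C: go left to H.
      At H: no left child.
      Visit H.
      At H: go right to L.
        At L: go left to Q.
          Q is a leaf — visit Q.
        Visit L.
        At L: go right to G.
          G is a leaf — visit G.
    Visit C.
    At C: no right child.
Full in-order sequence: U, J, R, K, F, Y, A, V, E, H, Q, L, G, C.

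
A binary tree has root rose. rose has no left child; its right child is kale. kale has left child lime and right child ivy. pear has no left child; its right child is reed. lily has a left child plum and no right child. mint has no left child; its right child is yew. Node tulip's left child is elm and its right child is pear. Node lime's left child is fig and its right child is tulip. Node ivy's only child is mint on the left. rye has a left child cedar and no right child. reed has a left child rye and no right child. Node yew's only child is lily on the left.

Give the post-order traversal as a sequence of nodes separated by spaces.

Post-order visits the left subtree, then the right subtree, then the node.
At rose: no left child.
At rose: go right to kale.
  At kale: go left to lime.
    At lime: go left to fig.
      fig is a leaf — visit fig.
    At lime: go right to tulip.
      At tulip: go left to elm.
        elm is a leaf — visit elm.
      At tulip: go right to pear.
        At pear: no left child.
        At pear: go right to reed.
          At reed: go left to rye.
            At rye: go left to cedar.
              cedar is a leaf — visit cedar.
            At rye: no right child.
            Visit rye.
          At reed: no right child.
          Visit reed.
        Visit pear.
      Visit tulip.
    Visit lime.
  At kale: go right to ivy.
    At ivy: go left to mint.
      At mint: no left child.
      At mint: go right to yew.
        At yew: go left to lily.
          At lily: go left to plum.
            plum is a leaf — visit plum.
          At lily: no right child.
          Visit lily.
        At yew: no right child.
        Visit yew.
      Visit mint.
    At ivy: no right child.
    Visit ivy.
  Visit kale.
Visit rose.

fig elm cedar rye reed pear tulip lime plum lily yew mint ivy kale rose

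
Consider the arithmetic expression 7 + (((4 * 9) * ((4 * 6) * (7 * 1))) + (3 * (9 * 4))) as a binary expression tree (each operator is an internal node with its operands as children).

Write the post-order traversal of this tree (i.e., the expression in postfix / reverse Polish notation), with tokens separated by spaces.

Post-order on an expression tree gives postfix notation: for each operator, emit left operand, right operand, then the operator.

7 4 9 * 4 6 * 7 1 * * * 3 9 4 * * + +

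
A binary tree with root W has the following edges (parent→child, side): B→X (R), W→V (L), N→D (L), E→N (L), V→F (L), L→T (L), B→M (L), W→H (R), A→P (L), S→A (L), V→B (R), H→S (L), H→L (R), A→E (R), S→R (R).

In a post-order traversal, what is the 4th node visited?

Post-order visits the left subtree, then the right subtree, then the node.
At W: go left to V.
  At V: go left to F.
    F is a leaf — visit F.
  At V: go right to B.
    At B: go left to M.
      M is a leaf — visit M.
    At B: go right to X.
      X is a leaf — visit X.
    Visit B.
  Visit V.
At W: go right to H.
  At H: go left to S.
    At S: go left to A.
      At A: go left to P.
        P is a leaf — visit P.
      At A: go right to E.
        At E: go left to N.
          At N: go left to D.
            D is a leaf — visit D.
          At N: no right child.
          Visit N.
        At E: no right child.
        Visit E.
      Visit A.
    At S: go right to R.
      R is a leaf — visit R.
    Visit S.
  At H: go right to L.
    At L: go left to T.
      T is a leaf — visit T.
    At L: no right child.
    Visit L.
  Visit H.
Visit W.
Full post-order sequence: F, M, X, B, V, P, D, N, E, A, R, S, T, L, H, W.

B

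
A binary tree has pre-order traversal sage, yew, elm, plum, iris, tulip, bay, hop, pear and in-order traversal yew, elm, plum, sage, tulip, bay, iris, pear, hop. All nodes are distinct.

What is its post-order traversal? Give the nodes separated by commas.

The first element of pre-order is the root; it splits in-order into left and right subtrees.
Root sage: left subtree has 3 nodes {yew, elm, plum}, right has 5 {tulip, bay, iris, pear, hop}.
  Root yew: left subtree has 0 nodes { }, right has 2 {elm, plum}.
    Root elm: left subtree has 0 nodes { }, right has 1 {plum}.
  Root iris: left subtree has 2 nodes {tulip, bay}, right has 2 {pear, hop}.
    Root tulip: left subtree has 0 nodes { }, right has 1 {bay}.
    Root hop: left subtree has 1 node {pear}, right has 0 { }.

plum, elm, yew, bay, tulip, pear, hop, iris, sage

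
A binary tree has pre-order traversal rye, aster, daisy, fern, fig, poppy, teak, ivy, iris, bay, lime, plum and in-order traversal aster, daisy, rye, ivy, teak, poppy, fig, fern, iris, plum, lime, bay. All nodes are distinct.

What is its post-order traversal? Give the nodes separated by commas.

daisy, aster, ivy, teak, poppy, fig, plum, lime, bay, iris, fern, rye

The first element of pre-order is the root; it splits in-order into left and right subtrees.
Root rye: left subtree has 2 nodes {aster, daisy}, right has 9 {ivy, teak, poppy, fig, fern, iris, plum, lime, bay}.
  Root aster: left subtree has 0 nodes { }, right has 1 {daisy}.
  Root fern: left subtree has 4 nodes {ivy, teak, poppy, fig}, right has 4 {iris, plum, lime, bay}.
    Root fig: left subtree has 3 nodes {ivy, teak, poppy}, right has 0 { }.
      Root poppy: left subtree has 2 nodes {ivy, teak}, right has 0 { }.
        Root teak: left subtree has 1 node {ivy}, right has 0 { }.
    Root iris: left subtree has 0 nodes { }, right has 3 {plum, lime, bay}.
      Root bay: left subtree has 2 nodes {plum, lime}, right has 0 { }.
        Root lime: left subtree has 1 node {plum}, right has 0 { }.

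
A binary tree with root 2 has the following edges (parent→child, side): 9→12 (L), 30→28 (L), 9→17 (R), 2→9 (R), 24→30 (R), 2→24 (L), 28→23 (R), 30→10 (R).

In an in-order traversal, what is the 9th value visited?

In-order visits the left subtree, then the node, then the right subtree.
At 2: go left to 24.
  At 24: no left child.
  Visit 24.
  At 24: go right to 30.
    At 30: go left to 28.
      At 28: no left child.
      Visit 28.
      At 28: go right to 23.
        23 is a leaf — visit 23.
    Visit 30.
    At 30: go right to 10.
      10 is a leaf — visit 10.
Visit 2.
At 2: go right to 9.
  At 9: go left to 12.
    12 is a leaf — visit 12.
  Visit 9.
  At 9: go right to 17.
    17 is a leaf — visit 17.
Full in-order sequence: 24, 28, 23, 30, 10, 2, 12, 9, 17.

17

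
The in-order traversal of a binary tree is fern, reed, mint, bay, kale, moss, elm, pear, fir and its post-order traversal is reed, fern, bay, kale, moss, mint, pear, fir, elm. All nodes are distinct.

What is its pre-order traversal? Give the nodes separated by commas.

The last element of post-order is the root; it splits in-order into left and right subtrees.
Root elm: left subtree has 6 nodes {fern, reed, mint, bay, kale, moss}, right has 2 {pear, fir}.
  Root mint: left subtree has 2 nodes {fern, reed}, right has 3 {bay, kale, moss}.
    Root fern: left subtree has 0 nodes { }, right has 1 {reed}.
    Root moss: left subtree has 2 nodes {bay, kale}, right has 0 { }.
      Root kale: left subtree has 1 node {bay}, right has 0 { }.
  Root fir: left subtree has 1 node {pear}, right has 0 { }.

elm, mint, fern, reed, moss, kale, bay, fir, pear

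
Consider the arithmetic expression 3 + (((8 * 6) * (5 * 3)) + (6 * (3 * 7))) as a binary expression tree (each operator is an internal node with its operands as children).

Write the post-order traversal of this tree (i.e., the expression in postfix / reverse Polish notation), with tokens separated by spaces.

3 8 6 * 5 3 * * 6 3 7 * * + +

Post-order on an expression tree gives postfix notation: for each operator, emit left operand, right operand, then the operator.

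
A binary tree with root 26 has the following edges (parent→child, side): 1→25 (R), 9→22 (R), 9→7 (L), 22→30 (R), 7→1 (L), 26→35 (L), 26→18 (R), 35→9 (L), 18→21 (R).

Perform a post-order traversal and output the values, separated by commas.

Post-order visits the left subtree, then the right subtree, then the node.
At 26: go left to 35.
  At 35: go left to 9.
    At 9: go left to 7.
      At 7: go left to 1.
        At 1: no left child.
        At 1: go right to 25.
          25 is a leaf — visit 25.
        Visit 1.
      At 7: no right child.
      Visit 7.
    At 9: go right to 22.
      At 22: no left child.
      At 22: go right to 30.
        30 is a leaf — visit 30.
      Visit 22.
    Visit 9.
  At 35: no right child.
  Visit 35.
At 26: go right to 18.
  At 18: no left child.
  At 18: go right to 21.
    21 is a leaf — visit 21.
  Visit 18.
Visit 26.

25, 1, 7, 30, 22, 9, 35, 21, 18, 26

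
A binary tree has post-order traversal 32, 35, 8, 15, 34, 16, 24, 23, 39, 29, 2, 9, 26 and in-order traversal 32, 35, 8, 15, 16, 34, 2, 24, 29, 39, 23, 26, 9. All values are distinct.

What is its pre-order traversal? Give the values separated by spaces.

The last element of post-order is the root; it splits in-order into left and right subtrees.
Root 26: left subtree has 11 nodes {32, 35, 8, 15, 16, 34, 2, 24, 29, 39, 23}, right has 1 {9}.
  Root 2: left subtree has 6 nodes {32, 35, 8, 15, 16, 34}, right has 4 {24, 29, 39, 23}.
    Root 16: left subtree has 4 nodes {32, 35, 8, 15}, right has 1 {34}.
      Root 15: left subtree has 3 nodes {32, 35, 8}, right has 0 { }.
        Root 8: left subtree has 2 nodes {32, 35}, right has 0 { }.
          Root 35: left subtree has 1 node {32}, right has 0 { }.
    Root 29: left subtree has 1 node {24}, right has 2 {39, 23}.
      Root 39: left subtree has 0 nodes { }, right has 1 {23}.

26 2 16 15 8 35 32 34 29 24 39 23 9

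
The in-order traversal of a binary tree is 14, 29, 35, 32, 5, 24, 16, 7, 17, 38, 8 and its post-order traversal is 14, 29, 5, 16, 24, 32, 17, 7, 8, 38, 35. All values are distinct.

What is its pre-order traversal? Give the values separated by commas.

The last element of post-order is the root; it splits in-order into left and right subtrees.
Root 35: left subtree has 2 nodes {14, 29}, right has 8 {32, 5, 24, 16, 7, 17, 38, 8}.
  Root 29: left subtree has 1 node {14}, right has 0 { }.
  Root 38: left subtree has 6 nodes {32, 5, 24, 16, 7, 17}, right has 1 {8}.
    Root 7: left subtree has 4 nodes {32, 5, 24, 16}, right has 1 {17}.
      Root 32: left subtree has 0 nodes { }, right has 3 {5, 24, 16}.
        Root 24: left subtree has 1 node {5}, right has 1 {16}.

35, 29, 14, 38, 7, 32, 24, 5, 16, 17, 8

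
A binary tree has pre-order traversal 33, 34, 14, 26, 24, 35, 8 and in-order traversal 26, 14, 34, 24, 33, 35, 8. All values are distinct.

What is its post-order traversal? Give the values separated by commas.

The first element of pre-order is the root; it splits in-order into left and right subtrees.
Root 33: left subtree has 4 nodes {26, 14, 34, 24}, right has 2 {35, 8}.
  Root 34: left subtree has 2 nodes {26, 14}, right has 1 {24}.
    Root 14: left subtree has 1 node {26}, right has 0 { }.
  Root 35: left subtree has 0 nodes { }, right has 1 {8}.

26, 14, 24, 34, 8, 35, 33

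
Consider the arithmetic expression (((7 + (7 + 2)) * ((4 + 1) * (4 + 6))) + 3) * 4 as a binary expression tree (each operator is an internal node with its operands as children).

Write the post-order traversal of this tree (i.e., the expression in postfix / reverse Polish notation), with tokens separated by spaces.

7 7 2 + + 4 1 + 4 6 + * * 3 + 4 *

Post-order on an expression tree gives postfix notation: for each operator, emit left operand, right operand, then the operator.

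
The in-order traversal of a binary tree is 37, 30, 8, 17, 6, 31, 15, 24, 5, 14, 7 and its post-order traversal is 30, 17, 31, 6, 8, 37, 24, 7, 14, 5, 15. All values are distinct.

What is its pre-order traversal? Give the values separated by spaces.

The last element of post-order is the root; it splits in-order into left and right subtrees.
Root 15: left subtree has 6 nodes {37, 30, 8, 17, 6, 31}, right has 4 {24, 5, 14, 7}.
  Root 37: left subtree has 0 nodes { }, right has 5 {30, 8, 17, 6, 31}.
    Root 8: left subtree has 1 node {30}, right has 3 {17, 6, 31}.
      Root 6: left subtree has 1 node {17}, right has 1 {31}.
  Root 5: left subtree has 1 node {24}, right has 2 {14, 7}.
    Root 14: left subtree has 0 nodes { }, right has 1 {7}.

15 37 8 30 6 17 31 5 24 14 7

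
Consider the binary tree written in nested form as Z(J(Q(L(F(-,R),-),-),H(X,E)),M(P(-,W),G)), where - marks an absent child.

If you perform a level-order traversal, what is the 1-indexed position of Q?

4

Level-order visits nodes level by level from the root, left to right within each level.
Level 0: Z
Level 1: J, M
Level 2: Q, H, P, G
Level 3: L, X, E, W
Level 4: F
Level 5: R
Full level-order sequence: Z, J, M, Q, H, P, G, L, X, E, W, F, R.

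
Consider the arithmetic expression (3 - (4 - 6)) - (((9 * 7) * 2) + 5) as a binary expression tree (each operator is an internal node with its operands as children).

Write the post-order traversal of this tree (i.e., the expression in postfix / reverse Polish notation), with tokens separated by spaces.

Post-order on an expression tree gives postfix notation: for each operator, emit left operand, right operand, then the operator.

3 4 6 - - 9 7 * 2 * 5 + -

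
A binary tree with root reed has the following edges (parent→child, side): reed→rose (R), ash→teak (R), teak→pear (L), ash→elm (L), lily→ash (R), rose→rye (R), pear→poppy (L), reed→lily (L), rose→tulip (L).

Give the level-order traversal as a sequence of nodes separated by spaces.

reed lily rose ash tulip rye elm teak pear poppy

Level-order visits nodes level by level from the root, left to right within each level.
Level 0: reed
Level 1: lily, rose
Level 2: ash, tulip, rye
Level 3: elm, teak
Level 4: pear
Level 5: poppy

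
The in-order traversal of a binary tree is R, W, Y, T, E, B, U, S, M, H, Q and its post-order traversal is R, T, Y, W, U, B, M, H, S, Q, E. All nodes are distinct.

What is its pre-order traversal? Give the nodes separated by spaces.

E W R Y T Q S B U H M

The last element of post-order is the root; it splits in-order into left and right subtrees.
Root E: left subtree has 4 nodes {R, W, Y, T}, right has 6 {B, U, S, M, H, Q}.
  Root W: left subtree has 1 node {R}, right has 2 {Y, T}.
    Root Y: left subtree has 0 nodes { }, right has 1 {T}.
  Root Q: left subtree has 5 nodes {B, U, S, M, H}, right has 0 { }.
    Root S: left subtree has 2 nodes {B, U}, right has 2 {M, H}.
      Root B: left subtree has 0 nodes { }, right has 1 {U}.
      Root H: left subtree has 1 node {M}, right has 0 { }.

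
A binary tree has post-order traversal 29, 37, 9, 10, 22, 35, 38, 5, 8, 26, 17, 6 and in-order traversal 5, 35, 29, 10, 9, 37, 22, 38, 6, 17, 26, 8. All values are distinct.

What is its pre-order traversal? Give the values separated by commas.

The last element of post-order is the root; it splits in-order into left and right subtrees.
Root 6: left subtree has 8 nodes {5, 35, 29, 10, 9, 37, 22, 38}, right has 3 {17, 26, 8}.
  Root 5: left subtree has 0 nodes { }, right has 7 {35, 29, 10, 9, 37, 22, 38}.
    Root 38: left subtree has 6 nodes {35, 29, 10, 9, 37, 22}, right has 0 { }.
      Root 35: left subtree has 0 nodes { }, right has 5 {29, 10, 9, 37, 22}.
        Root 22: left subtree has 4 nodes {29, 10, 9, 37}, right has 0 { }.
          Root 10: left subtree has 1 node {29}, right has 2 {9, 37}.
            Root 9: left subtree has 0 nodes { }, right has 1 {37}.
  Root 17: left subtree has 0 nodes { }, right has 2 {26, 8}.
    Root 26: left subtree has 0 nodes { }, right has 1 {8}.

6, 5, 38, 35, 22, 10, 29, 9, 37, 17, 26, 8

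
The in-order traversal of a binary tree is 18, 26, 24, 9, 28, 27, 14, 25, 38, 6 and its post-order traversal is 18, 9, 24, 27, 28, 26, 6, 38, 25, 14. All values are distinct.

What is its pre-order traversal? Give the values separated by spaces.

The last element of post-order is the root; it splits in-order into left and right subtrees.
Root 14: left subtree has 6 nodes {18, 26, 24, 9, 28, 27}, right has 3 {25, 38, 6}.
  Root 26: left subtree has 1 node {18}, right has 4 {24, 9, 28, 27}.
    Root 28: left subtree has 2 nodes {24, 9}, right has 1 {27}.
      Root 24: left subtree has 0 nodes { }, right has 1 {9}.
  Root 25: left subtree has 0 nodes { }, right has 2 {38, 6}.
    Root 38: left subtree has 0 nodes { }, right has 1 {6}.

14 26 18 28 24 9 27 25 38 6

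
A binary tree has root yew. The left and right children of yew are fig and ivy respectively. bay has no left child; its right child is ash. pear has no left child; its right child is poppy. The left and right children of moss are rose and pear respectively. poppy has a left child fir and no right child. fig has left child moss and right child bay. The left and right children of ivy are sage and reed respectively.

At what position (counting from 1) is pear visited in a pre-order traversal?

Pre-order visits the node, then its left subtree, then its right subtree.
Visit yew.
At yew: go left to fig.
  Visit fig.
  At fig: go left to moss.
    Visit moss.
    At moss: go left to rose.
      rose is a leaf — visit rose.
    At moss: go right to pear.
      Visit pear.
      At pear: no left child.
      At pear: go right to poppy.
        Visit poppy.
        At poppy: go left to fir.
          fir is a leaf — visit fir.
        At poppy: no right child.
  At fig: go right to bay.
    Visit bay.
    At bay: no left child.
    At bay: go right to ash.
      ash is a leaf — visit ash.
At yew: go right to ivy.
  Visit ivy.
  At ivy: go left to sage.
    sage is a leaf — visit sage.
  At ivy: go right to reed.
    reed is a leaf — visit reed.
Full pre-order sequence: yew, fig, moss, rose, pear, poppy, fir, bay, ash, ivy, sage, reed.

5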